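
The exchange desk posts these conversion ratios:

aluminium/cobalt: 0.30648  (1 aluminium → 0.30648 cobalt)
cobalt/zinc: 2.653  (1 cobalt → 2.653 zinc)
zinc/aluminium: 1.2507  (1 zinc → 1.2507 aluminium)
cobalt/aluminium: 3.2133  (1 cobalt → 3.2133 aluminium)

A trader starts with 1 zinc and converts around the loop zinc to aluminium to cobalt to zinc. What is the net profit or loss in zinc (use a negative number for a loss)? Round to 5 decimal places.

0.01693

1 zinc × 1.2507 = 1.2507 aluminium
1.2507 aluminium × 0.30648 = 0.383314536 cobalt
0.383314536 cobalt × 2.653 = 1.016933464008 zinc
Net change: 1.016933464008 − 1 = 0.016933464008 zinc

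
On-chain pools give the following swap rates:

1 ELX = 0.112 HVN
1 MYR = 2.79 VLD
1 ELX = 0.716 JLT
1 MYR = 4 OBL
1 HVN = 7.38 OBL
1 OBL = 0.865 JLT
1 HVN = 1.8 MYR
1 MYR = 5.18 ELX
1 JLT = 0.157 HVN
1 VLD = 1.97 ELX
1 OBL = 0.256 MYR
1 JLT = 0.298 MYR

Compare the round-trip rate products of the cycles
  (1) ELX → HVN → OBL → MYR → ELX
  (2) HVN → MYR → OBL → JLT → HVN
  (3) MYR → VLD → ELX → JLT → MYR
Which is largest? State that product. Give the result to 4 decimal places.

1.1727

(1) 0.112 × 7.38 × 0.256 × 5.18 = 1.09608
(2) 1.8 × 4 × 0.865 × 0.157 = 0.97780
(3) 2.79 × 1.97 × 0.716 × 0.298 = 1.17273
Highest is cycle (3) at 1.1727 (>1, arbitrage).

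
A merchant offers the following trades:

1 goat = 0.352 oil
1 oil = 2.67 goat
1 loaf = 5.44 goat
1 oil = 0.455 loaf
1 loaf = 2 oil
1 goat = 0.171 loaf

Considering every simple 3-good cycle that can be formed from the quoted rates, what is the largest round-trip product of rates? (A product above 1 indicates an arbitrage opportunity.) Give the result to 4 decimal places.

0.9131

loaf→oil→goat→loaf: 2 × 2.67 × 0.171 = 0.91314
loaf→goat→oil→loaf: 5.44 × 0.352 × 0.455 = 0.87127
Maximum is loaf→oil→goat→loaf at 0.9131; no arbitrage — every cycle loses value.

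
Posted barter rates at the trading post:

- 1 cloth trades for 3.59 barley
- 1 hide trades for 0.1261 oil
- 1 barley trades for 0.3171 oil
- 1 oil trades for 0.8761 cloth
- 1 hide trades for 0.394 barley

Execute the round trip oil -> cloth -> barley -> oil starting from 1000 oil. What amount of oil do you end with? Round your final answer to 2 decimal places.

997.34

1000 oil × 0.8761 = 876.1 cloth
876.1 cloth × 3.59 = 3145.199 barley
3145.199 barley × 0.3171 = 997.3426029 oil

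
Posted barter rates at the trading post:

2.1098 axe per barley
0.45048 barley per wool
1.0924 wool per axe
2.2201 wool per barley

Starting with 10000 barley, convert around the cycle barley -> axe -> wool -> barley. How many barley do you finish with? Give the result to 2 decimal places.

10382.42

10000 barley × 2.1098 = 21098 axe
21098 axe × 1.0924 = 23047.4552 wool
23047.4552 wool × 0.45048 = 10382.417618496 barley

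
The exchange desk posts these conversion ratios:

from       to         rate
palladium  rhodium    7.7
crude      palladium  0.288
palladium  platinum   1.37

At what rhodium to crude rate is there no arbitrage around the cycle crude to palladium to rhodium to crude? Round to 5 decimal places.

Known legs of the cycle: 0.288 × 7.7 = 2.2176
For no arbitrage the full-cycle product must be 1, so the missing rate is 1 / 2.2176 ≈ 0.4509380.

0.45094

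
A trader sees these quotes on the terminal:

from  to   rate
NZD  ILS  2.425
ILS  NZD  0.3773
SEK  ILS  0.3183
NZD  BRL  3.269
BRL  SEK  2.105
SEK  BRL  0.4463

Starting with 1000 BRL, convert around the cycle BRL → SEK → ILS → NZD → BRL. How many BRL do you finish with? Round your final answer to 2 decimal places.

826.40

1000 BRL × 2.105 = 2105 SEK
2105 SEK × 0.3183 = 670.0215 ILS
670.0215 ILS × 0.3773 = 252.79911195 NZD
252.79911195 NZD × 3.269 = 826.40029696455 BRL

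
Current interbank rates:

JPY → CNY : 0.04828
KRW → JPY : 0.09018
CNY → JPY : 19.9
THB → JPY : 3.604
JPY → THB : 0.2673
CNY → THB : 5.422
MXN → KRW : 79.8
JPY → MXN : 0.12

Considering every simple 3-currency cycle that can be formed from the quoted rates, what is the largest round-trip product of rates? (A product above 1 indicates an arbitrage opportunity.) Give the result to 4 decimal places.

0.9434

CNY→THB→JPY→CNY: 5.422 × 3.604 × 0.04828 = 0.94343
KRW→JPY→MXN→KRW: 0.09018 × 0.12 × 79.8 = 0.86356
Maximum is CNY→THB→JPY→CNY at 0.9434; no arbitrage — every cycle loses value.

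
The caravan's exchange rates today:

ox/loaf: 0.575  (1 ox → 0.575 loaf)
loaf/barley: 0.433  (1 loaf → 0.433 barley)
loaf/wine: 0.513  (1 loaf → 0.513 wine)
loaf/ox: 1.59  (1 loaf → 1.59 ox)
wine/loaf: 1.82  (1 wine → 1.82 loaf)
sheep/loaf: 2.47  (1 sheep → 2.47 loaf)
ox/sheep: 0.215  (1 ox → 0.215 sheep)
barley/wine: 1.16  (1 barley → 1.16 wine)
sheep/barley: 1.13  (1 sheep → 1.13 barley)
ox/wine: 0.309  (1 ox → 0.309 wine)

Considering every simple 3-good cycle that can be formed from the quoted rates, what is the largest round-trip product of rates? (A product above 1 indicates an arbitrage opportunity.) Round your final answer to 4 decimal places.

barley→wine→loaf→barley: 1.16 × 1.82 × 0.433 = 0.91415
wine→loaf→ox→wine: 1.82 × 1.59 × 0.309 = 0.89418
ox→sheep→loaf→ox: 0.215 × 2.47 × 1.59 = 0.84437
Maximum is barley→wine→loaf→barley at 0.9141; no arbitrage — every cycle loses value.

0.9141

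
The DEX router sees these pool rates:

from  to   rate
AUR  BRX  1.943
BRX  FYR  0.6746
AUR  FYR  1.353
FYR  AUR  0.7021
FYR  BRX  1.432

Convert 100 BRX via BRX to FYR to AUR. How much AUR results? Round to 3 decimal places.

100 BRX × 0.6746 = 67.46 FYR
67.46 FYR × 0.7021 = 47.363666 AUR

47.364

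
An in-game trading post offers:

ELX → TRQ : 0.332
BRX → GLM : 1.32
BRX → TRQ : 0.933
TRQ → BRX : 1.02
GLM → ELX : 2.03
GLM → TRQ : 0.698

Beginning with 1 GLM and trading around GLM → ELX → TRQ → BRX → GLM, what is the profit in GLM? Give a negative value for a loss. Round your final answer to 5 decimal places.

1 GLM × 2.03 = 2.03 ELX
2.03 ELX × 0.332 = 0.67396 TRQ
0.67396 TRQ × 1.02 = 0.6874392 BRX
0.6874392 BRX × 1.32 = 0.907419744 GLM
Net change: 0.907419744 − 1 = -0.092580256 GLM

-0.09258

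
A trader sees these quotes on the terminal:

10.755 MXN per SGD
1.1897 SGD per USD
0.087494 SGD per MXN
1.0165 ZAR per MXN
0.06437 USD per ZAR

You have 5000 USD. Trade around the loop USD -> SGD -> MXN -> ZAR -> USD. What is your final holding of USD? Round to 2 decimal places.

4186.09

5000 USD × 1.1897 = 5948.5 SGD
5948.5 SGD × 10.755 = 63976.1175 MXN
63976.1175 MXN × 1.0165 = 65031.72343875 ZAR
65031.72343875 ZAR × 0.06437 = 4186.0920377523375 USD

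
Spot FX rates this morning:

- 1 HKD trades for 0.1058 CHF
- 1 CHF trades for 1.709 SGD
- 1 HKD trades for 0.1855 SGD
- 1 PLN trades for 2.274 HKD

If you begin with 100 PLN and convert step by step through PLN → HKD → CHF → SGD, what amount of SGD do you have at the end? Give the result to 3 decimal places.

41.117

100 PLN × 2.274 = 227.4 HKD
227.4 HKD × 0.1058 = 24.05892 CHF
24.05892 CHF × 1.709 = 41.11669428 SGD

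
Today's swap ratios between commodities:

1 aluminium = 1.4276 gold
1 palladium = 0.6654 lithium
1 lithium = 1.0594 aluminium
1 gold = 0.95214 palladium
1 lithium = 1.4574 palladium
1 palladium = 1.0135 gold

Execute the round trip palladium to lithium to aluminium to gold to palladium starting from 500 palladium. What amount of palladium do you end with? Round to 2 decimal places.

500 palladium × 0.6654 = 332.7 lithium
332.7 lithium × 1.0594 = 352.46238 aluminium
352.46238 aluminium × 1.4276 = 503.175293688 gold
503.175293688 gold × 0.95214 = 479.09332413209232 palladium

479.09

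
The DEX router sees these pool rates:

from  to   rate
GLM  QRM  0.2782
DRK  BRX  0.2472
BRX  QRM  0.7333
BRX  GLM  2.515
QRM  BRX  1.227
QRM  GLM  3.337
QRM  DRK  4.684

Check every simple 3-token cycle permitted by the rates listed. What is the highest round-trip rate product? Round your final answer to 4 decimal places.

GLM→QRM→BRX→GLM: 0.2782 × 1.227 × 2.515 = 0.85850
QRM→DRK→BRX→QRM: 4.684 × 0.2472 × 0.7333 = 0.84908
Maximum is GLM→QRM→BRX→GLM at 0.8585; no arbitrage — every cycle loses value.

0.8585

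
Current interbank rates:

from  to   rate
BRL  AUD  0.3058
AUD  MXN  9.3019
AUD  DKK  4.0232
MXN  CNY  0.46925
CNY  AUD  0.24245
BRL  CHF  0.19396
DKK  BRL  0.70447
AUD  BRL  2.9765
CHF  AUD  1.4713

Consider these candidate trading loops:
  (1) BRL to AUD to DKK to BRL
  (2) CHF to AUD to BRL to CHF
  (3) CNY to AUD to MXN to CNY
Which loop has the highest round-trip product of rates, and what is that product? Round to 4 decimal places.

(1) 0.3058 × 4.0232 × 0.70447 = 0.86671
(2) 1.4713 × 2.9765 × 0.19396 = 0.84941
(3) 0.24245 × 9.3019 × 0.46925 = 1.05827
Highest is cycle (3) at 1.0583 (>1, arbitrage).

1.0583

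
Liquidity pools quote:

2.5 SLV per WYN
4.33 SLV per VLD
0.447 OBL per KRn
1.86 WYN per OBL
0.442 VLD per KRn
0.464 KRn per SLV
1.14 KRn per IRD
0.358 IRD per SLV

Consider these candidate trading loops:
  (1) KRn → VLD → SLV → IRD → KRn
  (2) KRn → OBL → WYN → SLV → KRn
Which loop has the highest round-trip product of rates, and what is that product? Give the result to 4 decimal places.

0.9644

(1) 0.442 × 4.33 × 0.358 × 1.14 = 0.78108
(2) 0.447 × 1.86 × 2.5 × 0.464 = 0.96445
Highest is cycle (2) at 0.9644 (≤1, no arbitrage).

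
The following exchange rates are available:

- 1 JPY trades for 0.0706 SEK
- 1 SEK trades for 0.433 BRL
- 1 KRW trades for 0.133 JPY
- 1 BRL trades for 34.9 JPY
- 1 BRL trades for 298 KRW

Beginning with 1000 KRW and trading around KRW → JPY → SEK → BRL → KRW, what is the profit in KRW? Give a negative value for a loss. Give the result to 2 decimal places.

211.60

1000 KRW × 0.133 = 133 JPY
133 JPY × 0.0706 = 9.3898 SEK
9.3898 SEK × 0.433 = 4.0657834 BRL
4.0657834 BRL × 298 = 1211.6034532 KRW
Net change: 1211.6034532 − 1000 = 211.6034532 KRW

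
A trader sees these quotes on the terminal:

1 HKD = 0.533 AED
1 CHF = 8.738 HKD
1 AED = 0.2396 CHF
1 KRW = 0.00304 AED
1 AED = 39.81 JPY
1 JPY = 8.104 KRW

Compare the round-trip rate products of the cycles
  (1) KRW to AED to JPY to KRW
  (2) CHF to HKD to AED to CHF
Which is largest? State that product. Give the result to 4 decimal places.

(1) 0.00304 × 39.81 × 8.104 = 0.98077
(2) 8.738 × 0.533 × 0.2396 = 1.11590
Highest is cycle (2) at 1.1159 (>1, arbitrage).

1.1159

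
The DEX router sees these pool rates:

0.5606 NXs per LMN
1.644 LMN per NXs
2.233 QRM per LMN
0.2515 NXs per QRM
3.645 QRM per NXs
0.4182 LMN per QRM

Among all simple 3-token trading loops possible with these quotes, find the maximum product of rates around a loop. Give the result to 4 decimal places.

NXs→LMN→QRM→NXs: 1.644 × 2.233 × 0.2515 = 0.92327
NXs→QRM→LMN→NXs: 3.645 × 0.4182 × 0.5606 = 0.85454
Maximum is NXs→LMN→QRM→NXs at 0.9233; no arbitrage — every cycle loses value.

0.9233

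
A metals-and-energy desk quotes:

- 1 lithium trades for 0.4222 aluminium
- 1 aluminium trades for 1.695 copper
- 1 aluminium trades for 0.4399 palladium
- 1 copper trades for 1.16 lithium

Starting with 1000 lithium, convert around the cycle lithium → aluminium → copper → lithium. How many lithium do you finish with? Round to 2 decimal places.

1000 lithium × 0.4222 = 422.2 aluminium
422.2 aluminium × 1.695 = 715.629 copper
715.629 copper × 1.16 = 830.12964 lithium

830.13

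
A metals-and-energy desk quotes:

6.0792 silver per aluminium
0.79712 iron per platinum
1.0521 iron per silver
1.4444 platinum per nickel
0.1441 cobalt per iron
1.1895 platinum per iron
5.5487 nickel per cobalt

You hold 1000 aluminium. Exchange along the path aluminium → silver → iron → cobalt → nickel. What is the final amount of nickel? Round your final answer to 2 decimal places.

1000 aluminium × 6.0792 = 6079.2 silver
6079.2 silver × 1.0521 = 6395.92632 iron
6395.92632 iron × 0.1441 = 921.652982712 cobalt
921.652982712 cobalt × 5.5487 = 5113.9759051740744 nickel

5113.98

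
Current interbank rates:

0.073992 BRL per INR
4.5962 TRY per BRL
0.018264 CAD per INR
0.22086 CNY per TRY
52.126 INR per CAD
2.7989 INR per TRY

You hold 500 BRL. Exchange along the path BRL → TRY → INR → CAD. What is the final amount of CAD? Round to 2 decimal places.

500 BRL × 4.5962 = 2298.1 TRY
2298.1 TRY × 2.7989 = 6432.15209 INR
6432.15209 INR × 0.018264 = 117.47682577176 CAD

117.48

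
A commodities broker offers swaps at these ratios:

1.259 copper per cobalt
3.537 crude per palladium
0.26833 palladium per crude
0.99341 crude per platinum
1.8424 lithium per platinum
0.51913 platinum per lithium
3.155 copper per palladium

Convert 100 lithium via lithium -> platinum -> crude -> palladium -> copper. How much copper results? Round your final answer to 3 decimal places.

100 lithium × 0.51913 = 51.913 platinum
51.913 platinum × 0.99341 = 51.57089333 crude
51.57089333 crude × 0.26833 = 13.8380178072389 palladium
13.8380178072389 palladium × 3.155 = 43.6589461818387295 copper

43.659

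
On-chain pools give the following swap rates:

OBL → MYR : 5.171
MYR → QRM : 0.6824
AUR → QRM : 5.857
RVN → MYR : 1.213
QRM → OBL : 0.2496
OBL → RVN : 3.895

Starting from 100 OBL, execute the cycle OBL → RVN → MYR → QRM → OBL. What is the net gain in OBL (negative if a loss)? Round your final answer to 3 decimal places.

-19.527

100 OBL × 3.895 = 389.5 RVN
389.5 RVN × 1.213 = 472.4635 MYR
472.4635 MYR × 0.6824 = 322.4090924 QRM
322.4090924 QRM × 0.2496 = 80.47330946304 OBL
Net change: 80.47330946304 − 100 = -19.52669053696 OBL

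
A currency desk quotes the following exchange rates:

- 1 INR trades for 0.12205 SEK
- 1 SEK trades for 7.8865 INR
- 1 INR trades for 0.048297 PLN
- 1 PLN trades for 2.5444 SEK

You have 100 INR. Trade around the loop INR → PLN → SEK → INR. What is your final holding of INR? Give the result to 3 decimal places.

96.915

100 INR × 0.048297 = 4.8297 PLN
4.8297 PLN × 2.5444 = 12.28868868 SEK
12.28868868 SEK × 7.8865 = 96.91474327482 INR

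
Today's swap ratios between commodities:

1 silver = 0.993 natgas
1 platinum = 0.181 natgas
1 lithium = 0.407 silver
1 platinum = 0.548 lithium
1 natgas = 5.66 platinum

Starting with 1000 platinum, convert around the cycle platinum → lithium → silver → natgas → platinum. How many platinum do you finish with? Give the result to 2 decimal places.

1000 platinum × 0.548 = 548 lithium
548 lithium × 0.407 = 223.036 silver
223.036 silver × 0.993 = 221.474748 natgas
221.474748 natgas × 5.66 = 1253.54707368 platinum

1253.55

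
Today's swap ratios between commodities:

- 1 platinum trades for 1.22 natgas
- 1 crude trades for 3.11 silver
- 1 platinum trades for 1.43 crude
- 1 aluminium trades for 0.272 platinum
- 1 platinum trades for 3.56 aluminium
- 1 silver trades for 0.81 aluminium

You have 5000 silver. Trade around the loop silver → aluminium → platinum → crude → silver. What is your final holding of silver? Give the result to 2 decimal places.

5000 silver × 0.81 = 4050 aluminium
4050 aluminium × 0.272 = 1101.6 platinum
1101.6 platinum × 1.43 = 1575.288 crude
1575.288 crude × 3.11 = 4899.14568 silver

4899.15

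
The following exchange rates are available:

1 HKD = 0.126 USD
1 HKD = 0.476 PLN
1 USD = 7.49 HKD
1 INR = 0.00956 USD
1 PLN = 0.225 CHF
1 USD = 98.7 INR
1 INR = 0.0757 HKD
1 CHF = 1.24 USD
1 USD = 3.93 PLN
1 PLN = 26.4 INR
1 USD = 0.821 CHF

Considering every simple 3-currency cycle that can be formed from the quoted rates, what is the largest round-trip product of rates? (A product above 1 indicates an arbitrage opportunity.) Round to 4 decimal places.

1.0965

PLN→CHF→USD→PLN: 0.225 × 1.24 × 3.93 = 1.09647
PLN→INR→USD→PLN: 26.4 × 0.00956 × 3.93 = 0.99187
PLN→INR→HKD→PLN: 26.4 × 0.0757 × 0.476 = 0.95128
USD→INR→HKD→USD: 98.7 × 0.0757 × 0.126 = 0.94142
Maximum is PLN→CHF→USD→PLN at 1.0965; arbitrage exists.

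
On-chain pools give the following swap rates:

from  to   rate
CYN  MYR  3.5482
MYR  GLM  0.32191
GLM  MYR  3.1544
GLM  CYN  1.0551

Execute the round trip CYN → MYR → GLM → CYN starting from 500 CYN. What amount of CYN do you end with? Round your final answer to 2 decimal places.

602.57

500 CYN × 3.5482 = 1774.1 MYR
1774.1 MYR × 0.32191 = 571.100531 GLM
571.100531 GLM × 1.0551 = 602.5681702581 CYN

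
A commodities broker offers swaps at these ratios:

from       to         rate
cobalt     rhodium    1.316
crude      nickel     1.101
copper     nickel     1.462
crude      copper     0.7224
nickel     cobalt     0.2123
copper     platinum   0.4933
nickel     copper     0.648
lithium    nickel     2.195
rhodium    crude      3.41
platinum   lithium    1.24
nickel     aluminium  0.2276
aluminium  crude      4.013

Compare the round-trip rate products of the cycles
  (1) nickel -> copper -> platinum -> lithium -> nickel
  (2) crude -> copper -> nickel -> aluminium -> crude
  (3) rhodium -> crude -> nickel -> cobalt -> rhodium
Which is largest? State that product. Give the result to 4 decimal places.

(1) 0.648 × 0.4933 × 1.24 × 2.195 = 0.87005
(2) 0.7224 × 1.462 × 0.2276 × 4.013 = 0.96464
(3) 3.41 × 1.101 × 0.2123 × 1.316 = 1.04893
Highest is cycle (3) at 1.0489 (>1, arbitrage).

1.0489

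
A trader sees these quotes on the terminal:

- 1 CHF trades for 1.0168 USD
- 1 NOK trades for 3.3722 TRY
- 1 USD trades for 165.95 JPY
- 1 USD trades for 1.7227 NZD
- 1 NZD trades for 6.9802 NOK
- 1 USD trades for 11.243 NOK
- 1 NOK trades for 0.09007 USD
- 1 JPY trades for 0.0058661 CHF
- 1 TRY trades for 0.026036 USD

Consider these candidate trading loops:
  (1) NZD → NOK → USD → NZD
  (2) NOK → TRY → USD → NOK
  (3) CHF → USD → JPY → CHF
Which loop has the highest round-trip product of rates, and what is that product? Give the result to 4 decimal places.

1.0831

(1) 6.9802 × 0.09007 × 1.7227 = 1.08307
(2) 3.3722 × 0.026036 × 11.243 = 0.98712
(3) 1.0168 × 165.95 × 0.0058661 = 0.98983
Highest is cycle (1) at 1.0831 (>1, arbitrage).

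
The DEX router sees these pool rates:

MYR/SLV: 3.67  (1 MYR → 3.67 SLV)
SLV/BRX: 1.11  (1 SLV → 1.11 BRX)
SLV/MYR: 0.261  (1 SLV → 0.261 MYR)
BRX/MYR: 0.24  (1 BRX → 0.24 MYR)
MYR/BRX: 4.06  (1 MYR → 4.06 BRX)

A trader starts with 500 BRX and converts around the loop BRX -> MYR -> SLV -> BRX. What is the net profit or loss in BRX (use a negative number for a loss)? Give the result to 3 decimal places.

-11.156

500 BRX × 0.24 = 120 MYR
120 MYR × 3.67 = 440.4 SLV
440.4 SLV × 1.11 = 488.844 BRX
Net change: 488.844 − 500 = -11.156 BRX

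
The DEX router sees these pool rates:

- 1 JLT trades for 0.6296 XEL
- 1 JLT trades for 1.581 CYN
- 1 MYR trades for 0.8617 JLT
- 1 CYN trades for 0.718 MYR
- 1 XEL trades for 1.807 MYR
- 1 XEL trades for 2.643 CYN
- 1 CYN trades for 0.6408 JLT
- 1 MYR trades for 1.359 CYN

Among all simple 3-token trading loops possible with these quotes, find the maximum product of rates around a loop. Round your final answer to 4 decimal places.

CYN→JLT→XEL→CYN: 0.6408 × 0.6296 × 2.643 = 1.06631
JLT→XEL→MYR→JLT: 0.6296 × 1.807 × 0.8617 = 0.98035
CYN→MYR→JLT→CYN: 0.718 × 0.8617 × 1.581 = 0.97817
Maximum is CYN→JLT→XEL→CYN at 1.0663; arbitrage exists.

1.0663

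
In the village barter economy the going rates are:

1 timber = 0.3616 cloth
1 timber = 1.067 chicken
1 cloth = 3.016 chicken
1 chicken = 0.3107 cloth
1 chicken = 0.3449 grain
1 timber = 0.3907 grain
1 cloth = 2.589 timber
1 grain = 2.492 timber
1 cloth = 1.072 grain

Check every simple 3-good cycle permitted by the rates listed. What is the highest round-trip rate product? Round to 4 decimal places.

grain→timber→cloth→grain: 2.492 × 0.3616 × 1.072 = 0.96599
grain→timber→chicken→grain: 2.492 × 1.067 × 0.3449 = 0.91708
cloth→timber→chicken→cloth: 2.589 × 1.067 × 0.3107 = 0.85830
Maximum is grain→timber→cloth→grain at 0.9660; no arbitrage — every cycle loses value.

0.9660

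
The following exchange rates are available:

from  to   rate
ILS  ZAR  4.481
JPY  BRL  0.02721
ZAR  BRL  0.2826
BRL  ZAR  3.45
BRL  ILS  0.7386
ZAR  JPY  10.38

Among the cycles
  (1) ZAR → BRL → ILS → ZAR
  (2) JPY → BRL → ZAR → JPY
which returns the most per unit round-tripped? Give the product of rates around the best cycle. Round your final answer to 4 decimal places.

(1) 0.2826 × 0.7386 × 4.481 = 0.93531
(2) 0.02721 × 3.45 × 10.38 = 0.97442
Highest is cycle (2) at 0.9744 (≤1, no arbitrage).

0.9744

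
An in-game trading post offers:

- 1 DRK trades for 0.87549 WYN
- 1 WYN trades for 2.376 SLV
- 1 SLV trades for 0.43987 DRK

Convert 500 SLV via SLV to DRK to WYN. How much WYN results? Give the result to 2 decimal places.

500 SLV × 0.43987 = 219.935 DRK
219.935 DRK × 0.87549 = 192.55089315 WYN

192.55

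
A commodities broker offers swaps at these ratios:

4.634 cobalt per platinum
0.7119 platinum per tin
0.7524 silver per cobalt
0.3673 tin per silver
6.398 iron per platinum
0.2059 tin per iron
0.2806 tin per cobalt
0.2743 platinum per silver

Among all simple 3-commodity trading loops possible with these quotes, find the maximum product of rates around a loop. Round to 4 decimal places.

platinum→cobalt→silver→platinum: 4.634 × 0.7524 × 0.2743 = 0.95638
tin→platinum→iron→tin: 0.7119 × 6.398 × 0.2059 = 0.93782
tin→platinum→cobalt→tin: 0.7119 × 4.634 × 0.2806 = 0.92568
Maximum is platinum→cobalt→silver→platinum at 0.9564; no arbitrage — every cycle loses value.

0.9564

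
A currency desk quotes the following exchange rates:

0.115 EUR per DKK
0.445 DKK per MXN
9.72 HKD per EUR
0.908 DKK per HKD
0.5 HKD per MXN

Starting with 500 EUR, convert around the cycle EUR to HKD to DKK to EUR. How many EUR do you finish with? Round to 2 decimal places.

507.48

500 EUR × 9.72 = 4860 HKD
4860 HKD × 0.908 = 4412.88 DKK
4412.88 DKK × 0.115 = 507.4812 EUR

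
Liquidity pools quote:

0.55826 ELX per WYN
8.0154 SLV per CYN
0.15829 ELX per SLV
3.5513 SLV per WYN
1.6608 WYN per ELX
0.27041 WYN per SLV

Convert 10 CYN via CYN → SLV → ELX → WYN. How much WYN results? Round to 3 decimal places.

10 CYN × 8.0154 = 80.154 SLV
80.154 SLV × 0.15829 = 12.68757666 ELX
12.68757666 ELX × 1.6608 = 21.071527316928 WYN

21.072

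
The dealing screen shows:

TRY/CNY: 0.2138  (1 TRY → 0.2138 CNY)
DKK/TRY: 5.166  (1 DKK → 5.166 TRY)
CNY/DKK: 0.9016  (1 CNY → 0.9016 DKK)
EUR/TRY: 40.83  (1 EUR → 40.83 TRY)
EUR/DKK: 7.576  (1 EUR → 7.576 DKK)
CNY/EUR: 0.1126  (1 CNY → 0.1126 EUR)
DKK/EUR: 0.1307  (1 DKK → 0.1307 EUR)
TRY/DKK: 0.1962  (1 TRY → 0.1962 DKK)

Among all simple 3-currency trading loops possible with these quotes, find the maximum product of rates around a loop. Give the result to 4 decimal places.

EUR→TRY→DKK→EUR: 40.83 × 0.1962 × 0.1307 = 1.04702
DKK→TRY→CNY→DKK: 5.166 × 0.2138 × 0.9016 = 0.99581
EUR→TRY→CNY→EUR: 40.83 × 0.2138 × 0.1126 = 0.98294
Maximum is EUR→TRY→DKK→EUR at 1.0470; arbitrage exists.

1.0470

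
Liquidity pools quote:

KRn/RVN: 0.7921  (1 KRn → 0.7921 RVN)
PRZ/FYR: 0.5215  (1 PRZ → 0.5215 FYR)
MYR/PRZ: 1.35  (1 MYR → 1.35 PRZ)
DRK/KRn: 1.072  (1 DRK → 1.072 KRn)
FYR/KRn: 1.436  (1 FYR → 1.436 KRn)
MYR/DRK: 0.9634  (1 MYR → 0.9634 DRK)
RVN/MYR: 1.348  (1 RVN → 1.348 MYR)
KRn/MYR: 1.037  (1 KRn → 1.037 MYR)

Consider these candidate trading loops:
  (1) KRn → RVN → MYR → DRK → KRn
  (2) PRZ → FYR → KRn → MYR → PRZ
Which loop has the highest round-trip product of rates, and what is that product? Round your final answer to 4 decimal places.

(1) 0.7921 × 1.348 × 0.9634 × 1.072 = 1.10274
(2) 0.5215 × 1.436 × 1.037 × 1.35 = 1.04839
Highest is cycle (1) at 1.1027 (>1, arbitrage).

1.1027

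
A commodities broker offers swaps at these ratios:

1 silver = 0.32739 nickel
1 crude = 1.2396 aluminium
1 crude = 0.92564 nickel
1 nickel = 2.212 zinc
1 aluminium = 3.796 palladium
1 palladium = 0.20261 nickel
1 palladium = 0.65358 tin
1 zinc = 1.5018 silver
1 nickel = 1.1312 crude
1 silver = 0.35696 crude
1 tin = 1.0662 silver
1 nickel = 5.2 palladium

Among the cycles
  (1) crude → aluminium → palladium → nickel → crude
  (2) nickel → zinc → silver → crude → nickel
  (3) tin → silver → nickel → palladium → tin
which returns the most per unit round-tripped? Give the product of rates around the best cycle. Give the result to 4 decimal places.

(1) 1.2396 × 3.796 × 0.20261 × 1.1312 = 1.07847
(2) 2.212 × 1.5018 × 0.35696 × 0.92564 = 1.09764
(3) 1.0662 × 0.32739 × 5.2 × 0.65358 = 1.18633
Highest is cycle (3) at 1.1863 (>1, arbitrage).

1.1863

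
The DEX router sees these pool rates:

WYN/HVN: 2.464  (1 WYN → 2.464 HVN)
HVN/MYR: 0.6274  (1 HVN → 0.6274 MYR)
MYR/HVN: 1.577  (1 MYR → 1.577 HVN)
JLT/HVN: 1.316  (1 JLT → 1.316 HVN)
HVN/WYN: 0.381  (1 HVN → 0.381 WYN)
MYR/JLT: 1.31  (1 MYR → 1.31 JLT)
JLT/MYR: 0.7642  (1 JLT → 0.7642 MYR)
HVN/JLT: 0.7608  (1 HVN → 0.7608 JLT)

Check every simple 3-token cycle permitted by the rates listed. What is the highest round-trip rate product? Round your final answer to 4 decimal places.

HVN→MYR→JLT→HVN: 0.6274 × 1.31 × 1.316 = 1.08161
HVN→JLT→MYR→HVN: 0.7608 × 0.7642 × 1.577 = 0.91687
Maximum is HVN→MYR→JLT→HVN at 1.0816; arbitrage exists.

1.0816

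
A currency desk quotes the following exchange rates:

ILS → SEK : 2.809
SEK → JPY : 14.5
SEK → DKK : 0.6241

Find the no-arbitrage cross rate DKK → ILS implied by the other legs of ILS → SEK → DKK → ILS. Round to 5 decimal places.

Known legs of the cycle: 2.809 × 0.6241 = 1.7530969
For no arbitrage the full-cycle product must be 1, so the missing rate is 1 / 1.7530969 ≈ 0.5704191.

0.57042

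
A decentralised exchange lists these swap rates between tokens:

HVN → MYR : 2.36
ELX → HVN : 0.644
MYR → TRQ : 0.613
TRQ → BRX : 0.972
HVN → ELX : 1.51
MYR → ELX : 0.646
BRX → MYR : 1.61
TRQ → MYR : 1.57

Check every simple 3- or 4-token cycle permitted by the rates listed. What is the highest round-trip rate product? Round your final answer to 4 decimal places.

ELX→HVN→MYR→ELX: 0.644 × 2.36 × 0.646 = 0.98182
BRX→MYR→TRQ→BRX: 1.61 × 0.613 × 0.972 = 0.95930
Maximum is ELX→HVN→MYR→ELX at 0.9818; no arbitrage — every cycle loses value.

0.9818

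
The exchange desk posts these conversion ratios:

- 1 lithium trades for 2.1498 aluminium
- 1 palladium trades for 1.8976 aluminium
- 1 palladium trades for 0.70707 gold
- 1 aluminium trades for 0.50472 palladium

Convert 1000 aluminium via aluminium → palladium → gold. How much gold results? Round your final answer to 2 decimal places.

356.87

1000 aluminium × 0.50472 = 504.72 palladium
504.72 palladium × 0.70707 = 356.8723704 gold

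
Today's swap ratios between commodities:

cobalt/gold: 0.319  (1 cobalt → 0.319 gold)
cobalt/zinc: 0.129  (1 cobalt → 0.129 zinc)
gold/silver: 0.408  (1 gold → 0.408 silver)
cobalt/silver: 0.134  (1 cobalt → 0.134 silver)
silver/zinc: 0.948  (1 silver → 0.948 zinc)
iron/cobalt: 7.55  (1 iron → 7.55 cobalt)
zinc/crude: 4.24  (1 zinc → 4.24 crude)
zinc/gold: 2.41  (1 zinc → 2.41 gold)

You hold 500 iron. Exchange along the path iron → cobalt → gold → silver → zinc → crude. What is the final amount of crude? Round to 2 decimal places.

500 iron × 7.55 = 3775 cobalt
3775 cobalt × 0.319 = 1204.225 gold
1204.225 gold × 0.408 = 491.3238 silver
491.3238 silver × 0.948 = 465.7749624 zinc
465.7749624 zinc × 4.24 = 1974.885840576 crude

1974.89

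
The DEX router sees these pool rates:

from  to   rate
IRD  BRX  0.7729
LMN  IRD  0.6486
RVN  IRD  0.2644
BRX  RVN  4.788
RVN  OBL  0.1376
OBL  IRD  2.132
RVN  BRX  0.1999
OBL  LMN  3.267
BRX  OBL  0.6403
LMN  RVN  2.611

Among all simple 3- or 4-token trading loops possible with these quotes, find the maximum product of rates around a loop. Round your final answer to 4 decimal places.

OBL→LMN→RVN→OBL: 3.267 × 2.611 × 0.1376 = 1.17375
OBL→LMN→RVN→BRX→OBL: 3.267 × 2.611 × 0.1999 × 0.6403 = 1.09182
OBL→IRD→BRX→RVN→OBL: 2.132 × 0.7729 × 4.788 × 0.1376 = 1.08563
OBL→IRD→BRX→OBL: 2.132 × 0.7729 × 0.6403 = 1.05510
OBL→LMN→IRD→BRX→OBL: 3.267 × 0.6486 × 0.7729 × 0.6403 = 1.04866
IRD→BRX→RVN→IRD: 0.7729 × 4.788 × 0.2644 = 0.97845
Maximum is OBL→LMN→RVN→OBL at 1.1737; arbitrage exists.

1.1737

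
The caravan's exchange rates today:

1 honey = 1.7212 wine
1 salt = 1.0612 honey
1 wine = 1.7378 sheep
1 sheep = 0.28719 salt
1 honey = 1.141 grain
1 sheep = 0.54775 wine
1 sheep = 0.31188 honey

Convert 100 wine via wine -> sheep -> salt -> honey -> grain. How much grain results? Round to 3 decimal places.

100 wine × 1.7378 = 173.78 sheep
173.78 sheep × 0.28719 = 49.9078782 salt
49.9078782 salt × 1.0612 = 52.96224034584 honey
52.96224034584 honey × 1.141 = 60.42991623460344 grain

60.430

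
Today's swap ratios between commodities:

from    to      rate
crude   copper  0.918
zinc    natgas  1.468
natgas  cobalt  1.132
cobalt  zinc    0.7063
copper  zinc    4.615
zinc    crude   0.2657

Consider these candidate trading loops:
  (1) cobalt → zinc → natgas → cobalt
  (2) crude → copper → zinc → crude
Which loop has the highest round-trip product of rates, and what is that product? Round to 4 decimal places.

1.1737

(1) 0.7063 × 1.468 × 1.132 = 1.17371
(2) 0.918 × 4.615 × 0.2657 = 1.12566
Highest is cycle (1) at 1.1737 (>1, arbitrage).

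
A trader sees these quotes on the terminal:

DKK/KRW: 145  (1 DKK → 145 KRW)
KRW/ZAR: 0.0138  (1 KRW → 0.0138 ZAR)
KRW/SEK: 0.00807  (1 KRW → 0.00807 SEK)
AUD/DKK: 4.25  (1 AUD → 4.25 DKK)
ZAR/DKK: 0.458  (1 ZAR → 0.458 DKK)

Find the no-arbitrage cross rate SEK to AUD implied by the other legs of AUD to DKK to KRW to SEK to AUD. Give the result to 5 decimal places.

Known legs of the cycle: 4.25 × 145 × 0.00807 = 4.9731375
For no arbitrage the full-cycle product must be 1, so the missing rate is 1 / 4.9731375 ≈ 0.2010803.

0.20108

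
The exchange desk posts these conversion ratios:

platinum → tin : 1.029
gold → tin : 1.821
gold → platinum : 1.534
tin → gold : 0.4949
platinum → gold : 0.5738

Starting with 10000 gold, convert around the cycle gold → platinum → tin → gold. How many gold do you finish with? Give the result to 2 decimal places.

10000 gold × 1.534 = 15340 platinum
15340 platinum × 1.029 = 15784.86 tin
15784.86 tin × 0.4949 = 7811.927214 gold

7811.93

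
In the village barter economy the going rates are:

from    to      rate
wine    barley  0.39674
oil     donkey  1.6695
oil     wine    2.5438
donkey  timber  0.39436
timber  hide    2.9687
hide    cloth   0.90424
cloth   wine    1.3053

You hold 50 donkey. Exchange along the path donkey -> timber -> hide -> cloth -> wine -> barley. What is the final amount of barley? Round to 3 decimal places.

50 donkey × 0.39436 = 19.718 timber
19.718 timber × 2.9687 = 58.5368266 hide
58.5368266 hide × 0.90424 = 52.931340084784 cloth
52.931340084784 cloth × 1.3053 = 69.0912782126685552 wine
69.0912782126685552 wine × 0.39674 = 27.411273718094122590048 barley

27.411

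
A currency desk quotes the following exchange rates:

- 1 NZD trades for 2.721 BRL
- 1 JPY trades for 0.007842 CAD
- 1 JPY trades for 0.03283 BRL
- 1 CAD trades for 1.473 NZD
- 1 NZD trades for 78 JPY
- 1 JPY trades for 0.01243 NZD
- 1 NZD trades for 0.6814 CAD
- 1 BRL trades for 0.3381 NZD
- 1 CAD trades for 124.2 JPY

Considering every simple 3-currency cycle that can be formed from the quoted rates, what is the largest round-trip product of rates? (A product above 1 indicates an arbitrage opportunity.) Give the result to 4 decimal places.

JPY→NZD→CAD→JPY: 0.01243 × 0.6814 × 124.2 = 1.05195
JPY→CAD→NZD→JPY: 0.007842 × 1.473 × 78 = 0.90100
JPY→BRL→NZD→JPY: 0.03283 × 0.3381 × 78 = 0.86579
Maximum is JPY→NZD→CAD→JPY at 1.0519; arbitrage exists.

1.0519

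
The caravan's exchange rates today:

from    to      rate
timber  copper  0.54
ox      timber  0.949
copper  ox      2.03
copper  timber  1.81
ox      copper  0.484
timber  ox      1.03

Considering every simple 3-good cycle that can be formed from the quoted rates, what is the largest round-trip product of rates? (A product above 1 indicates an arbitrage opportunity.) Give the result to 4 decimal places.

1.0403

copper→ox→timber→copper: 2.03 × 0.949 × 0.54 = 1.04029
copper→timber→ox→copper: 1.81 × 1.03 × 0.484 = 0.90232
Maximum is copper→ox→timber→copper at 1.0403; arbitrage exists.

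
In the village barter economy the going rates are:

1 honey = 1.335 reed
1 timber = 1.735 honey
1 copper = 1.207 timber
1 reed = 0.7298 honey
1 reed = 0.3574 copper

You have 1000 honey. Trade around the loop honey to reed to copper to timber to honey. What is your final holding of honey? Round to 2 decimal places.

999.18

1000 honey × 1.335 = 1335 reed
1335 reed × 0.3574 = 477.129 copper
477.129 copper × 1.207 = 575.894703 timber
575.894703 timber × 1.735 = 999.177309705 honey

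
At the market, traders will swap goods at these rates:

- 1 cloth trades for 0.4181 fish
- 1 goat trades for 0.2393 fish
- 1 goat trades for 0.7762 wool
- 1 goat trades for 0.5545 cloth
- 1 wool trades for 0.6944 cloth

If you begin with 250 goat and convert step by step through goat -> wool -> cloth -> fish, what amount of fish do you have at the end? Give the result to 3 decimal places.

250 goat × 0.7762 = 194.05 wool
194.05 wool × 0.6944 = 134.74832 cloth
134.74832 cloth × 0.4181 = 56.338272592 fish

56.338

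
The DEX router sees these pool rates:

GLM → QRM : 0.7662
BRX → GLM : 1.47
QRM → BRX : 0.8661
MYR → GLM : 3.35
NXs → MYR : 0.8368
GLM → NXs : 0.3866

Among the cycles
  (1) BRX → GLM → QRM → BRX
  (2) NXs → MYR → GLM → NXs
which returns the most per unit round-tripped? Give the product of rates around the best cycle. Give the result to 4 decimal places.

(1) 1.47 × 0.7662 × 0.8661 = 0.97550
(2) 0.8368 × 3.35 × 0.3866 = 1.08375
Highest is cycle (2) at 1.0837 (>1, arbitrage).

1.0837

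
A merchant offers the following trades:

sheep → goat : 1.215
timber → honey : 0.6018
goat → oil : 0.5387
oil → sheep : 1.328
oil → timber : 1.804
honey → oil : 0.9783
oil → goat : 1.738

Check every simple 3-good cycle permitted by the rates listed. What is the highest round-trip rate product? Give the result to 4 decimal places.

1.0621

honey→oil→timber→honey: 0.9783 × 1.804 × 0.6018 = 1.06209
goat→oil→sheep→goat: 0.5387 × 1.328 × 1.215 = 0.86920
Maximum is honey→oil→timber→honey at 1.0621; arbitrage exists.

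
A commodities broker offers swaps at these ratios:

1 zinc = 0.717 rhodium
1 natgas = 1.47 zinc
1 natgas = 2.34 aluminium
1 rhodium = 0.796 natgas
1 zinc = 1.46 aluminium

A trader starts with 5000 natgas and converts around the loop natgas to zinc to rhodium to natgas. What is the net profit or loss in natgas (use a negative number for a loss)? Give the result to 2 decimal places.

5000 natgas × 1.47 = 7350 zinc
7350 zinc × 0.717 = 5269.95 rhodium
5269.95 rhodium × 0.796 = 4194.8802 natgas
Net change: 4194.8802 − 5000 = -805.1198 natgas

-805.12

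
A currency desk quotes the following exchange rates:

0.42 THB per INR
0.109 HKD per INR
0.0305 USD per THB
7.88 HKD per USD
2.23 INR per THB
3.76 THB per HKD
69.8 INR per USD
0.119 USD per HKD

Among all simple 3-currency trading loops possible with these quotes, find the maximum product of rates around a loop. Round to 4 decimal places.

0.9139

THB→INR→HKD→THB: 2.23 × 0.109 × 3.76 = 0.91394
USD→INR→HKD→USD: 69.8 × 0.109 × 0.119 = 0.90538
USD→HKD→THB→USD: 7.88 × 3.76 × 0.0305 = 0.90368
USD→INR→THB→USD: 69.8 × 0.42 × 0.0305 = 0.89414
Maximum is THB→INR→HKD→THB at 0.9139; no arbitrage — every cycle loses value.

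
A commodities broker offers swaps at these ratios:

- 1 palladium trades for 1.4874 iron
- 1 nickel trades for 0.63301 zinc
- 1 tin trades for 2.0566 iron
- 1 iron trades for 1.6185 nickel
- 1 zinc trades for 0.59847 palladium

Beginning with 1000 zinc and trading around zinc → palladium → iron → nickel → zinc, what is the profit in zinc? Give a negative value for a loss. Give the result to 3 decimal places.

1000 zinc × 0.59847 = 598.47 palladium
598.47 palladium × 1.4874 = 890.164278 iron
890.164278 iron × 1.6185 = 1440.730883943 nickel
1440.730883943 nickel × 0.63301 = 911.99705684475843 zinc
Net change: 911.99705684475843 − 1000 = -88.00294315524157 zinc

-88.003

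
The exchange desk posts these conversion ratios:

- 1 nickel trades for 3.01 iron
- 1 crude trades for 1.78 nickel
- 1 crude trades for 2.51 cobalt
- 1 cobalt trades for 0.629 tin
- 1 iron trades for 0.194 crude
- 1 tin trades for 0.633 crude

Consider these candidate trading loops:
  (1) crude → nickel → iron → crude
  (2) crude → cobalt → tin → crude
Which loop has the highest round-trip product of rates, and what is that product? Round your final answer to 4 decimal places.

1.0394

(1) 1.78 × 3.01 × 0.194 = 1.03941
(2) 2.51 × 0.629 × 0.633 = 0.99937
Highest is cycle (1) at 1.0394 (>1, arbitrage).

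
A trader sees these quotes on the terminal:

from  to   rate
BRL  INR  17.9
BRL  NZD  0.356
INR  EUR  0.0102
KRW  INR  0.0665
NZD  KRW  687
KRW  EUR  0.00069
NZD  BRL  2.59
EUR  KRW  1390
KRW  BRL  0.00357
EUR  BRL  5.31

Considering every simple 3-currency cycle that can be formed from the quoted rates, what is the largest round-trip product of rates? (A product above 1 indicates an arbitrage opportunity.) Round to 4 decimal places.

0.9695

INR→EUR→BRL→INR: 0.0102 × 5.31 × 17.9 = 0.96950
KRW→INR→EUR→KRW: 0.0665 × 0.0102 × 1390 = 0.94284
KRW→BRL→NZD→KRW: 0.00357 × 0.356 × 687 = 0.87312
Maximum is INR→EUR→BRL→INR at 0.9695; no arbitrage — every cycle loses value.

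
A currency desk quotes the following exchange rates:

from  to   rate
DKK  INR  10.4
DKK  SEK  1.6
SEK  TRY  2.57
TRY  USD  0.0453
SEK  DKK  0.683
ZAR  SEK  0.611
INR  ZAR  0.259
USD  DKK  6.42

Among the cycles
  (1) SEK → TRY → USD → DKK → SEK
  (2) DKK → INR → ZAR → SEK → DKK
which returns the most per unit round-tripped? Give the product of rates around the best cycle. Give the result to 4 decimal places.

(1) 2.57 × 0.0453 × 6.42 × 1.6 = 1.19588
(2) 10.4 × 0.259 × 0.611 × 0.683 = 1.12407
Highest is cycle (1) at 1.1959 (>1, arbitrage).

1.1959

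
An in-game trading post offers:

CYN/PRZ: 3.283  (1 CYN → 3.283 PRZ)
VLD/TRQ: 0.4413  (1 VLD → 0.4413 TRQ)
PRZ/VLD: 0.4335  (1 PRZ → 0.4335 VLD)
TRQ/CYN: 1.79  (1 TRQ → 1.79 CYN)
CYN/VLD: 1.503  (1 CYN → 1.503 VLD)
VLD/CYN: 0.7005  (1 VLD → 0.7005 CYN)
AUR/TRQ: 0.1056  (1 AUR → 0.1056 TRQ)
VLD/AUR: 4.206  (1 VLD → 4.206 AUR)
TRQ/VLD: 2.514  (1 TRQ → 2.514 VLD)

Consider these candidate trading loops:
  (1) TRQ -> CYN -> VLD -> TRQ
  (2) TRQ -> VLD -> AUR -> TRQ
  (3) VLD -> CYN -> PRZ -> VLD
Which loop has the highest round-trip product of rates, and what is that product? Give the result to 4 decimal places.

1.1873

(1) 1.79 × 1.503 × 0.4413 = 1.18726
(2) 2.514 × 4.206 × 0.1056 = 1.11660
(3) 0.7005 × 3.283 × 0.4335 = 0.99694
Highest is cycle (1) at 1.1873 (>1, arbitrage).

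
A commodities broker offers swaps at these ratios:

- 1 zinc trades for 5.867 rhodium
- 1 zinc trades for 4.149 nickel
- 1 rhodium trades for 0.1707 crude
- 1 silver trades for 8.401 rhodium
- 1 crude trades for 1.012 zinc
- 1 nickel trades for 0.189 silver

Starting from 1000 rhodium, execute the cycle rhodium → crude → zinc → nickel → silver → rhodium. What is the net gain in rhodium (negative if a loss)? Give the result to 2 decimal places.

1000 rhodium × 0.1707 = 170.7 crude
170.7 crude × 1.012 = 172.7484 zinc
172.7484 zinc × 4.149 = 716.7331116 nickel
716.7331116 nickel × 0.189 = 135.4625580924 silver
135.4625580924 silver × 8.401 = 1138.0209505342524 rhodium
Net change: 1138.0209505342524 − 1000 = 138.0209505342524 rhodium

138.02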